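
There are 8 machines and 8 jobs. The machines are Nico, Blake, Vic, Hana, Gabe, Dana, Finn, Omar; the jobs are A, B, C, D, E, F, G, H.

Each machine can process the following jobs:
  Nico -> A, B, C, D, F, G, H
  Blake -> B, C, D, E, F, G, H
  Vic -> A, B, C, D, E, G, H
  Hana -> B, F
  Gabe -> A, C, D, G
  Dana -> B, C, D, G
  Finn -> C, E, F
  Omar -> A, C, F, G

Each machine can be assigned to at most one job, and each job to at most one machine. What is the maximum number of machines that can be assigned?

8

One maximum matching: Nico–H, Blake–E, Vic–A, Hana–B, Gabe–D, Dana–G, Finn–C, Omar–F.
All 8 machines are matched, so no larger matching exists.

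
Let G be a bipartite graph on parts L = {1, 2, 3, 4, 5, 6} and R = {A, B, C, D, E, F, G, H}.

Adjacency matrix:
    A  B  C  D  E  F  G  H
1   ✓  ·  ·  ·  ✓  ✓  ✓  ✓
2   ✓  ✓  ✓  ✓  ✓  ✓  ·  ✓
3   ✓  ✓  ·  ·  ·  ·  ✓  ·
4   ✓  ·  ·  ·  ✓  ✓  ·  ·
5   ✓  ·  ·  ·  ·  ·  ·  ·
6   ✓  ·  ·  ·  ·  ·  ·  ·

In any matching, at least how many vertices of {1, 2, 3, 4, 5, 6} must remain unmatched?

1

For example, pair 1-G, 2-E, 3-B, 4-F, 5-A.
The set {5, 6} has only 1 neighbour ({A}), so by Hall's theorem at most 5 of the 6 left vertices can be matched.
That matches 5 of the 6, leaving 1 unmatched; no matching can do better.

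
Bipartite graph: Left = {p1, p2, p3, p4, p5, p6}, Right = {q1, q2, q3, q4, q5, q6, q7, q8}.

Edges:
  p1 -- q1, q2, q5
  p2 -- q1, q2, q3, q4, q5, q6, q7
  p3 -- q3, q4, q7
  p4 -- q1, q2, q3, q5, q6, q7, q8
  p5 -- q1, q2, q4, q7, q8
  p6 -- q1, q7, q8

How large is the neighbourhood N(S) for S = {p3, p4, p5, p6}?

8

The union of neighbours of {p3, p4, p5, p6} is {q1, q2, q3, q4, q5, q6, q7, q8}, which has 8 elements.
Since |N(S)| = 8 ≥ |S| = 4, Hall's condition holds for this subset.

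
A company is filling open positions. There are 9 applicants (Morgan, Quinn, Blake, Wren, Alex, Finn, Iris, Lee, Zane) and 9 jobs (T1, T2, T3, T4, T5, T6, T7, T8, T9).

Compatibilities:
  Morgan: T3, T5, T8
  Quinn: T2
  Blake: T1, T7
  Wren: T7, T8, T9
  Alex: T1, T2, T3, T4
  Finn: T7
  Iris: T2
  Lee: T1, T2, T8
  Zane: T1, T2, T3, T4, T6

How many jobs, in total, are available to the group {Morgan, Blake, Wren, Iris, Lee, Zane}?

The union of neighbours of {Morgan, Blake, Wren, Iris, Lee, Zane} is {T1, T2, T3, T4, T5, T6, T7, T8, T9}, which has 9 elements.
Since |N(S)| = 9 ≥ |S| = 6, Hall's condition holds for this subset.

9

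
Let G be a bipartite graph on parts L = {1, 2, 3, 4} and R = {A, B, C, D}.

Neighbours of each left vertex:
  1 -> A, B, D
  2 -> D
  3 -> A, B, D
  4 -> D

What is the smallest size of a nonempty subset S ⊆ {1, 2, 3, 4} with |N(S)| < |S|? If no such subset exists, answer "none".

Take S = {2, 4}. Its neighbourhood is {D}, so |N(S)| = 1 < |S| = 2.
No single vertex violates Hall's condition since each has at least one neighbour, so 2 is the minimum.

2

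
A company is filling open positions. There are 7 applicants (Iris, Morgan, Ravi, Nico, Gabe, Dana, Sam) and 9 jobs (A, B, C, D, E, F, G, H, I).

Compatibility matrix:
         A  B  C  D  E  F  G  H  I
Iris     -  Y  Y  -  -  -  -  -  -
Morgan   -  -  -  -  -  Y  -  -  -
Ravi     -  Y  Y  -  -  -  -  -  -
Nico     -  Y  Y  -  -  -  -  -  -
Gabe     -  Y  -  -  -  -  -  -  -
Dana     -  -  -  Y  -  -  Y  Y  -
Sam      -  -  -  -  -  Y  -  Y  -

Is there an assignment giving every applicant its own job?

The set {Iris, Ravi, Nico, Gabe} has only 2 neighbours ({B, C}), so by Hall's theorem at most 5 of the 7 applicants can be matched.
Hence no matching covers every applicant.

No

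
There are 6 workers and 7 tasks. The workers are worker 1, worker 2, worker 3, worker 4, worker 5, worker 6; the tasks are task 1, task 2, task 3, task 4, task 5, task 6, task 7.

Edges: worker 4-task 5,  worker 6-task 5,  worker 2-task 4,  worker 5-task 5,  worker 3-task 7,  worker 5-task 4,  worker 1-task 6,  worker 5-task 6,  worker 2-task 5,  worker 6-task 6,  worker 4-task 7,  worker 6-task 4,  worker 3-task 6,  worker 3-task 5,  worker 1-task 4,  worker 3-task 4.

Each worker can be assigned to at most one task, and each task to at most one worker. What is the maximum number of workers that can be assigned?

One maximum matching: worker 1–task 4, worker 2–task 5, worker 3–task 6, worker 4–task 7.
The set {worker 1, worker 2, worker 3, worker 4, worker 5, worker 6} has only 4 neighbours ({task 4, task 5, task 6, task 7}), so by Hall's theorem at most 4 of the 6 workers can be matched.

4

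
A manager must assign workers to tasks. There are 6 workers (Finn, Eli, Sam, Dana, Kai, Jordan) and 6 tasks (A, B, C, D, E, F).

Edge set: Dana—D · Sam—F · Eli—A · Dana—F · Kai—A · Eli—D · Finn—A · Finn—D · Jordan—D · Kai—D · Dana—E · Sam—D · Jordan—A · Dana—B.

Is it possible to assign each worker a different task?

No

The set {Finn, Eli, Kai, Jordan} has only 2 neighbours ({A, D}), so by Hall's theorem at most 4 of the 6 workers can be matched.
Hence no matching covers every worker.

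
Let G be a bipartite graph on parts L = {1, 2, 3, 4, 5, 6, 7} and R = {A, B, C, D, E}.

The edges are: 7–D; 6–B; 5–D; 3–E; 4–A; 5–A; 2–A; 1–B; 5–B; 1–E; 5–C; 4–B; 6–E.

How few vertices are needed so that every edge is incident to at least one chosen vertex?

5

A maximum matching has 5 edges (e.g. 1–B, 2–A, 3–E, 5–C, 7–D).
By König's theorem the minimum vertex cover has the same size. One such cover is {5, 7, A, B, E}.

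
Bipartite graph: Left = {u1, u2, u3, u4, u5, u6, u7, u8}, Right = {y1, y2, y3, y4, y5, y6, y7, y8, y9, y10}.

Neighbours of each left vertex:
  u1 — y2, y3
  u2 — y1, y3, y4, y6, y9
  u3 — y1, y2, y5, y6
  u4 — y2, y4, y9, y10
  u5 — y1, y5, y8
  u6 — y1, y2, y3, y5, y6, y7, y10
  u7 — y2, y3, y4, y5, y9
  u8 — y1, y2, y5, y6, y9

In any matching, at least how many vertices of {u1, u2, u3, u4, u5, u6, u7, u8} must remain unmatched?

One maximum matching: u1-y2, u2-y3, u3-y1, u4-y10, u5-y5, u6-y7, u7-y4, u8-y6.
All 8 left vertices are matched, so no larger matching exists.
That matches 8 of the 8, leaving 0 unmatched; no matching can do better.

0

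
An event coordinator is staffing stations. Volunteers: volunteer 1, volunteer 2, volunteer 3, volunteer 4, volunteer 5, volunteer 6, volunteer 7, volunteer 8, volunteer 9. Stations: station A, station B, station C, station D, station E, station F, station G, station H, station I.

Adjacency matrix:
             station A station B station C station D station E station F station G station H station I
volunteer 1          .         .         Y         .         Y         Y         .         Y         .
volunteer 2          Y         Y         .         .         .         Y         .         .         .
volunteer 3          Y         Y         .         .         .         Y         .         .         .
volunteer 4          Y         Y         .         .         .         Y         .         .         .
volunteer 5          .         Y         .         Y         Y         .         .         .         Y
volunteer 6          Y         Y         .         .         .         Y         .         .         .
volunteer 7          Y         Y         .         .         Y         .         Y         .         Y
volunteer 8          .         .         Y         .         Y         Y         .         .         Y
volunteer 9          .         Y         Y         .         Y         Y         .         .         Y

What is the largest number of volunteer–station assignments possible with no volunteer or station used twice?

8

For example, pair volunteer 1-station H, volunteer 2-station B, volunteer 3-station F, volunteer 4-station A, volunteer 5-station D, volunteer 7-station G, volunteer 8-station E, volunteer 9-station I.
The set {volunteer 2, volunteer 3, volunteer 4, volunteer 6} has only 3 neighbours ({station A, station B, station F}), so by Hall's theorem at most 8 of the 9 volunteers can be matched.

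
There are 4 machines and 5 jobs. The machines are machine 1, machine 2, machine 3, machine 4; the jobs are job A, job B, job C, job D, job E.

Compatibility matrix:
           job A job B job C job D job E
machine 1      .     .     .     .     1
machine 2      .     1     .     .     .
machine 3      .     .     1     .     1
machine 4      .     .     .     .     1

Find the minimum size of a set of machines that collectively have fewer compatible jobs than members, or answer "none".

2

Take S = {machine 1, machine 4}. Its neighbourhood is {job E}, so |N(S)| = 1 < |S| = 2.
No single vertex violates Hall's condition since each has at least one neighbour, so 2 is the minimum.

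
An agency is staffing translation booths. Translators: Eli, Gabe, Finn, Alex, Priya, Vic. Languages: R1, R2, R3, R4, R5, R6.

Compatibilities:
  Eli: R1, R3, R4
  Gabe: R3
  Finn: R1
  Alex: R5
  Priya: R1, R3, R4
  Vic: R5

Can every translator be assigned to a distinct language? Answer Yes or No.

No

The set {Eli, Gabe, Finn, Alex, Priya, Vic} has only 4 neighbours ({R1, R3, R4, R5}), so by Hall's theorem at most 4 of the 6 translators can be matched.
Hence no matching covers every translator.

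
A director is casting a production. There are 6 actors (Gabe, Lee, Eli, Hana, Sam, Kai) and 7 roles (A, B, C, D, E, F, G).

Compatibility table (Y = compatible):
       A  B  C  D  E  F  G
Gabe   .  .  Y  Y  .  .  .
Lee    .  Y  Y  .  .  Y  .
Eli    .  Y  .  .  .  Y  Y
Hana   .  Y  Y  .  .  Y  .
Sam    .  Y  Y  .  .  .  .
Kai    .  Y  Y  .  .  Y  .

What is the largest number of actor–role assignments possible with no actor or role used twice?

For example, pair Gabe–D, Lee–C, Eli–G, Hana–F, Sam–B.
The set {Lee, Hana, Sam, Kai} has only 3 neighbours ({B, C, F}), so by Hall's theorem at most 5 of the 6 actors can be matched.

5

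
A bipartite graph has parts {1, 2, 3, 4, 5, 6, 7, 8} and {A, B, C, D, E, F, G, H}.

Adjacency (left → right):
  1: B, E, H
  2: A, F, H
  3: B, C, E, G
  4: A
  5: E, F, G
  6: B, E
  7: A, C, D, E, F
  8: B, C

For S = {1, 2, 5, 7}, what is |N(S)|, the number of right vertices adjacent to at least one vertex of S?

The union of neighbours of {1, 2, 5, 7} is {A, B, C, D, E, F, G, H}, which has 8 elements.
Since |N(S)| = 8 ≥ |S| = 4, Hall's condition holds for this subset.

8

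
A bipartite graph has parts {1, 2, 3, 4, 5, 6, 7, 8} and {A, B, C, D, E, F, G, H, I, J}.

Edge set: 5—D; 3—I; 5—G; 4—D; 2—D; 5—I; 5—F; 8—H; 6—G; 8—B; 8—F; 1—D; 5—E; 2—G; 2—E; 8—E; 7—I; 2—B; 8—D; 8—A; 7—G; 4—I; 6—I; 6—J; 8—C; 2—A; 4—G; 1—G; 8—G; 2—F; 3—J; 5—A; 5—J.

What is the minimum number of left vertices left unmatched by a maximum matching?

1

A valid assignment of size 7: 1→D, 2→B, 3→I, 4→G, 5→E, 6→J, 8→A.
The set {1, 3, 4, 6, 7} has only 4 neighbours ({D, G, I, J}), so by Hall's theorem at most 7 of the 8 left vertices can be matched.
That matches 7 of the 8, leaving 1 unmatched; no matching can do better.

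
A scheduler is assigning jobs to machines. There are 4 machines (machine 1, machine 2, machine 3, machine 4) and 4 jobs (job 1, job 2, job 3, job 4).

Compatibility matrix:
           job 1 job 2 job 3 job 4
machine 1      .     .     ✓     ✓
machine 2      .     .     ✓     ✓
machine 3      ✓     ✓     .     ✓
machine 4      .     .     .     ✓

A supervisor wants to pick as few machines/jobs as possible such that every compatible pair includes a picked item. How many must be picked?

3

A maximum matching has 3 edges (e.g. machine 1–job 4, machine 2–job 3, machine 3–job 2).
By König's theorem the minimum vertex cover has the same size. One such cover is {machine 3, job 3, job 4}.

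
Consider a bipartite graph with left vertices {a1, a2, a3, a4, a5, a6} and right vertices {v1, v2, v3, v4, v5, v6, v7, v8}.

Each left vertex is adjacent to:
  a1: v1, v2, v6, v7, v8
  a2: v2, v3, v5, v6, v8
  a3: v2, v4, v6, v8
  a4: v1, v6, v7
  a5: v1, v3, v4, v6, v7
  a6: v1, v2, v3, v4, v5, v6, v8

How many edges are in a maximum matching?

6

One maximum matching: a1–v6, a2–v2, a3–v4, a4–v7, a5–v3, a6–v8.
This saturates every left vertex, so 6 is the maximum.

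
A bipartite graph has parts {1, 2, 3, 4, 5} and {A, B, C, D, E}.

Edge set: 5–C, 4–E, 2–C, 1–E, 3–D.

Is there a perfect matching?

The set {1, 2, 4, 5} has only 2 neighbours ({C, E}), so by Hall's theorem at most 3 of the 5 left vertices can be matched.
Hence no matching covers every left vertex.

No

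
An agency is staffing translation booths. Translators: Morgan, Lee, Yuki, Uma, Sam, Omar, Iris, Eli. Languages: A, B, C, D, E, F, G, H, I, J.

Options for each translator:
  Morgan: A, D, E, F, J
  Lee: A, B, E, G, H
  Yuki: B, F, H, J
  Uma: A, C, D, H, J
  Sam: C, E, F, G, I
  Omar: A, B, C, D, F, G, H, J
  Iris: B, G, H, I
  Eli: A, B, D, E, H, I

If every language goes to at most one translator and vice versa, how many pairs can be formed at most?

8

A valid assignment of size 8: Morgan→E, Lee→G, Yuki→B, Uma→H, Sam→F, Omar→J, Iris→I, Eli→A.
All 8 translators are matched, so no larger matching exists.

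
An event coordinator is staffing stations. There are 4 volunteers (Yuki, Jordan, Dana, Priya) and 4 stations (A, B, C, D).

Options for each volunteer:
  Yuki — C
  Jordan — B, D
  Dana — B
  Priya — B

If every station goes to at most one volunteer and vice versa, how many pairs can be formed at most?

3

A valid assignment of size 3: Yuki–C, Jordan–D, Dana–B.
The set {Dana, Priya} has only 1 neighbour ({B}), so by Hall's theorem at most 3 of the 4 volunteers can be matched.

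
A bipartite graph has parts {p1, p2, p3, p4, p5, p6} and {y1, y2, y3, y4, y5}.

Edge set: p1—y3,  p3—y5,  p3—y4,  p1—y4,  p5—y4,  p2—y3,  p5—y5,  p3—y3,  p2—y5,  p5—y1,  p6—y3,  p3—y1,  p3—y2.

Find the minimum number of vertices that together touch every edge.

5

A maximum matching has 5 edges (e.g. p1–y4, p2–y5, p3–y2, p5–y1, p6–y3).
By König's theorem the minimum vertex cover has the same size. One such cover is {p1, p2, p3, p5, p6}.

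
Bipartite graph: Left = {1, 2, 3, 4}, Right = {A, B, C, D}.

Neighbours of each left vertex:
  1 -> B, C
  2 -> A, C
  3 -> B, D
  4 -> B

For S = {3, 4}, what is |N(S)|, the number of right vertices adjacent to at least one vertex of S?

The union of neighbours of {3, 4} is {B, D}, which has 2 elements.
Since |N(S)| = 2 ≥ |S| = 2, Hall's condition holds for this subset.

2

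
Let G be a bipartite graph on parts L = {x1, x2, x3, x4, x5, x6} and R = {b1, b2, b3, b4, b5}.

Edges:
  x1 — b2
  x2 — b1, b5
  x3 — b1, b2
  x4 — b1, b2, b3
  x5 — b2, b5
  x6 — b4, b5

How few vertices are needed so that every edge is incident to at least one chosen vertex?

The 5 edges x1–b2, x2–b5, x3–b1, x4–b3, x6–b4 form a matching, so any vertex cover needs at least 5 vertices (one per matched edge).
Conversely {x4, x6, b1, b2, b5} meets every edge and has exactly 5 vertices, so 5 is optimal.

5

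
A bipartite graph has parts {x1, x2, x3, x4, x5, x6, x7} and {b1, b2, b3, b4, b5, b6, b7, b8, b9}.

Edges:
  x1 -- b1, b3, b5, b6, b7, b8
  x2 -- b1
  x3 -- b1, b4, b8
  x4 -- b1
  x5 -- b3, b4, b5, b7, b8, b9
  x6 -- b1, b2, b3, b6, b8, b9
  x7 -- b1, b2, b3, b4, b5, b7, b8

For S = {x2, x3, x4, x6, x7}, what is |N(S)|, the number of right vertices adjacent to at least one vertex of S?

9

The union of neighbours of {x2, x3, x4, x6, x7} is {b1, b2, b3, b4, b5, b6, b7, b8, b9}, which has 9 elements.
Since |N(S)| = 9 ≥ |S| = 5, Hall's condition holds for this subset.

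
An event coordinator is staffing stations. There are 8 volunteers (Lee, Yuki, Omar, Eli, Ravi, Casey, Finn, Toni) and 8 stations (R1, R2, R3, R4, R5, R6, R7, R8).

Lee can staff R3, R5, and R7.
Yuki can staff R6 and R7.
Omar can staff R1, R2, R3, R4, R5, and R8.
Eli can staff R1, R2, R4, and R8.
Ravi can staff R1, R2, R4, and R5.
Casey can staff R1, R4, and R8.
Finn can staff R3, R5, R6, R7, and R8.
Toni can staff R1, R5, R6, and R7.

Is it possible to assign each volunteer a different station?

Yes

For example, pair Lee-R5, Yuki-R6, Omar-R2, Eli-R8, Ravi-R4, Casey-R1, Finn-R3, Toni-R7.
Every volunteer is matched, so this is a perfect matching.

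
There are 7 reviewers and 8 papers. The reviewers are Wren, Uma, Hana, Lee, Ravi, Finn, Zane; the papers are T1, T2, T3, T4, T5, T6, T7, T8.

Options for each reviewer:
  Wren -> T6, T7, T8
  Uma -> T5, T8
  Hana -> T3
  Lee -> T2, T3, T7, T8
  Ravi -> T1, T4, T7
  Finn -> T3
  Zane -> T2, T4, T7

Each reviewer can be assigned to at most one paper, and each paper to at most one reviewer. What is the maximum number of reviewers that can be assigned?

6

A valid assignment of size 6: Wren-T6, Uma-T5, Hana-T3, Lee-T8, Ravi-T1, Zane-T7.
The set {Hana, Finn} has only 1 neighbour ({T3}), so by Hall's theorem at most 6 of the 7 reviewers can be matched.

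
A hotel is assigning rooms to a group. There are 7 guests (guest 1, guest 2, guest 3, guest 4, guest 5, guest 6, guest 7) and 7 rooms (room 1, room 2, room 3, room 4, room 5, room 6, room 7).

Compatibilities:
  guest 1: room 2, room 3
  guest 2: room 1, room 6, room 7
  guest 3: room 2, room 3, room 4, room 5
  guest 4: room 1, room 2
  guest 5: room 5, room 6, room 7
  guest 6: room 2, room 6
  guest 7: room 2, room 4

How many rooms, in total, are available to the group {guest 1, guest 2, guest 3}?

The union of neighbours of {guest 1, guest 2, guest 3} is {room 1, room 2, room 3, room 4, room 5, room 6, room 7}, which has 7 elements.
Since |N(S)| = 7 ≥ |S| = 3, Hall's condition holds for this subset.

7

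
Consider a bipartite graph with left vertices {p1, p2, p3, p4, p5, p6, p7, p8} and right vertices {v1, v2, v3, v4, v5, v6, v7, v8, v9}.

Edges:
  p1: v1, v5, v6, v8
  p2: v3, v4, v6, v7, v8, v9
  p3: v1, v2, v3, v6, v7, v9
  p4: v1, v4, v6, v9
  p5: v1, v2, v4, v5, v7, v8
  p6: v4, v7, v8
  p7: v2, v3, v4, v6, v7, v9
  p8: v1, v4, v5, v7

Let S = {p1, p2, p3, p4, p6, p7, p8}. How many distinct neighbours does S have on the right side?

9

The union of neighbours of {p1, p2, p3, p4, p6, p7, p8} is {v1, v2, v3, v4, v5, v6, v7, v8, v9}, which has 9 elements.
Since |N(S)| = 9 ≥ |S| = 7, Hall's condition holds for this subset.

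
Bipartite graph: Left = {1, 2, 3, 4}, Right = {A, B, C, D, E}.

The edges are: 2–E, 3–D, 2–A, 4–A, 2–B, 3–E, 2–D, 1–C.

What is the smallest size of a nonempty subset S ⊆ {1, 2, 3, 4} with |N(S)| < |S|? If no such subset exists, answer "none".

A matching saturating every left vertex exists, for instance 1→C, 2→B, 3→E, 4→A.
By Hall's marriage theorem, this means |N(S)| ≥ |S| for every subset S, so no violating subset exists.

none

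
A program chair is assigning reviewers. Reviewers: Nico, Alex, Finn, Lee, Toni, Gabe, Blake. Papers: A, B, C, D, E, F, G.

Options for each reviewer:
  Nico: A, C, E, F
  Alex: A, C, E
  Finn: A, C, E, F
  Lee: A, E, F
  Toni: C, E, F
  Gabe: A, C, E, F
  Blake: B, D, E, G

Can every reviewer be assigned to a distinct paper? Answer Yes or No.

The set {Nico, Alex, Finn, Lee, Toni, Gabe} has only 4 neighbours ({A, C, E, F}), so by Hall's theorem at most 5 of the 7 reviewers can be matched.
Hence no matching covers every reviewer.

No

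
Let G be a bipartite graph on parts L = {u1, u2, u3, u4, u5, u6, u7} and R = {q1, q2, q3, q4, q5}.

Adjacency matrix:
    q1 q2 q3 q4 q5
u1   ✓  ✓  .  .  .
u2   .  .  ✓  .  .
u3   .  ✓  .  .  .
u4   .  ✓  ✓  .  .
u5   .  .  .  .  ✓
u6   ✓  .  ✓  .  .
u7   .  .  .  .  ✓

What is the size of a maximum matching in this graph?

One maximum matching: u1→q1, u2→q3, u3→q2, u5→q5.
The set {u1, u2, u3, u4, u5, u6, u7} has only 4 neighbours ({q1, q2, q3, q5}), so by Hall's theorem at most 4 of the 7 left vertices can be matched.

4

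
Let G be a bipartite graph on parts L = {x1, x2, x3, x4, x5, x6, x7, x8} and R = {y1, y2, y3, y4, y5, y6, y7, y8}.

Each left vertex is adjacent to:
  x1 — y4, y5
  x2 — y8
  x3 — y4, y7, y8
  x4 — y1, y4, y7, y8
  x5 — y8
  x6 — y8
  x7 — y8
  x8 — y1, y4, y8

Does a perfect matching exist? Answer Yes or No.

No

The set {x2, x5, x6, x7} has only 1 neighbour ({y8}), so by Hall's theorem at most 5 of the 8 left vertices can be matched.
Hence no matching covers every left vertex.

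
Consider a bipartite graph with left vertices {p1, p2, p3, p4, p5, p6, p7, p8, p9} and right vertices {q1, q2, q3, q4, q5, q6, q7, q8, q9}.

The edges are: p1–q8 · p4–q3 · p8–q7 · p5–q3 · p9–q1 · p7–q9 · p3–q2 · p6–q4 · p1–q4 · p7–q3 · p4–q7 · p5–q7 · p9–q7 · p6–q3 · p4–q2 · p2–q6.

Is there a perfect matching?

The set {p3, p4, p5, p8} has only 3 neighbours ({q2, q3, q7}), so by Hall's theorem at most 8 of the 9 left vertices can be matched.
Hence no matching covers every left vertex.

No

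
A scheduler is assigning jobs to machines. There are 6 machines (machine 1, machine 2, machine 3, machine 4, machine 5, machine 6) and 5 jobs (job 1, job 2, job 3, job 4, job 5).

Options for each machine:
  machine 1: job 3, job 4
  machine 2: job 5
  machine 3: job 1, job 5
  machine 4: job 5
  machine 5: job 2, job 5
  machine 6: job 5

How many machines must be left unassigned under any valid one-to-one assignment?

One maximum matching: machine 1-job 3, machine 2-job 5, machine 3-job 1, machine 5-job 2.
The set {machine 2, machine 4, machine 6} has only 1 neighbour ({job 5}), so by Hall's theorem at most 4 of the 6 machines can be matched.
That matches 4 of the 6, leaving 2 unmatched; no matching can do better.

2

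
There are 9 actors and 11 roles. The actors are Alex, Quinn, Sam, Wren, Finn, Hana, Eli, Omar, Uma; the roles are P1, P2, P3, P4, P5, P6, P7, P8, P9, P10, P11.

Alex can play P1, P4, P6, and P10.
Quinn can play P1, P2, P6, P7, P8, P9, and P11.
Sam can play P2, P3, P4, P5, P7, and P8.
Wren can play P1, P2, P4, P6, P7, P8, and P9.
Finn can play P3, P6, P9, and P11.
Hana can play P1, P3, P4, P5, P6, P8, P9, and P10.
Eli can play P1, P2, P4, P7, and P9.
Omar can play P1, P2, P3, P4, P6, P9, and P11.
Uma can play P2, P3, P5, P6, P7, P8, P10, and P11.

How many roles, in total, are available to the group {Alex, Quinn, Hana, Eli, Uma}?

The union of neighbours of {Alex, Quinn, Hana, Eli, Uma} is {P1, P2, P3, P4, P5, P6, P7, P8, P9, P10, P11}, which has 11 elements.
Since |N(S)| = 11 ≥ |S| = 5, Hall's condition holds for this subset.

11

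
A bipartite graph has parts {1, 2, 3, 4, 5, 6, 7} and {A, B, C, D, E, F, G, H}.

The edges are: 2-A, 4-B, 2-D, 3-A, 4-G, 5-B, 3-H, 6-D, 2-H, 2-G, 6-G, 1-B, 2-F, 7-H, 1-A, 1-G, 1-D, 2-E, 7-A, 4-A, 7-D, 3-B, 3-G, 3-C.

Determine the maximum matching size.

7

For example, pair 1-D, 2-E, 3-C, 4-A, 5-B, 6-G, 7-H.
This saturates every left vertex, so 7 is the maximum.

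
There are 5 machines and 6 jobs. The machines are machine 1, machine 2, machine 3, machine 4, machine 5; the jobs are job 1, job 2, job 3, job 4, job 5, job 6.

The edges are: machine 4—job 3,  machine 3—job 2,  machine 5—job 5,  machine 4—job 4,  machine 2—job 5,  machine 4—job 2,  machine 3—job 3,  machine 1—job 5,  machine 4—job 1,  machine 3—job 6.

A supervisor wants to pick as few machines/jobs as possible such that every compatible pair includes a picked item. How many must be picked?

{machine 3, machine 4, job 5} is a vertex cover of size 3: every edge has an endpoint in this set.
No smaller cover exists because machine 1–job 5, machine 3–job 6, machine 4–job 2 is a matching of size 3, and a cover must include an endpoint of each of these disjoint edges (König's theorem).

3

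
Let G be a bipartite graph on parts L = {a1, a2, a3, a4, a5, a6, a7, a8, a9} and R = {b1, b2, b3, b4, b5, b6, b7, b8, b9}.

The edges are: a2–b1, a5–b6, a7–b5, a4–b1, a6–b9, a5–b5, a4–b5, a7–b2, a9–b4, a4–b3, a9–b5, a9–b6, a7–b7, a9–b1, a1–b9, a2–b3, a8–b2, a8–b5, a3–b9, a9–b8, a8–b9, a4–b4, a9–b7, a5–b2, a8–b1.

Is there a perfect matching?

The set {a1, a3, a6} has only 1 neighbour ({b9}), so by Hall's theorem at most 7 of the 9 left vertices can be matched.
Hence no matching covers every left vertex.

No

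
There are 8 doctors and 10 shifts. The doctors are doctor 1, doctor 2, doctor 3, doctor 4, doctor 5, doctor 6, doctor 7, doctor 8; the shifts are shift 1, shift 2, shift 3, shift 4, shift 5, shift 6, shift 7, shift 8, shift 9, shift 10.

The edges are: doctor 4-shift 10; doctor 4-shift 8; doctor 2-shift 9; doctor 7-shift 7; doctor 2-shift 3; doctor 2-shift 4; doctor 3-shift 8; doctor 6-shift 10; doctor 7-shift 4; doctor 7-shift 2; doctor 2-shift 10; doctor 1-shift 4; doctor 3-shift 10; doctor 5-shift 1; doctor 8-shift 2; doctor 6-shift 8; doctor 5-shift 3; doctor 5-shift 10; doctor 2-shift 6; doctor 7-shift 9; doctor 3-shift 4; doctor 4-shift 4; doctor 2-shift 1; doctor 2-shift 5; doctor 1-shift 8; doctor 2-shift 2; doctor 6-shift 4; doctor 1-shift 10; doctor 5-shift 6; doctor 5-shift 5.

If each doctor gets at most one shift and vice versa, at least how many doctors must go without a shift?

1

A valid assignment of size 7: doctor 1→shift 8, doctor 2→shift 6, doctor 3→shift 10, doctor 4→shift 4, doctor 5→shift 5, doctor 7→shift 7, doctor 8→shift 2.
The set {doctor 1, doctor 3, doctor 4, doctor 6} has only 3 neighbours ({shift 10, shift 4, shift 8}), so by Hall's theorem at most 7 of the 8 doctors can be matched.
That matches 7 of the 8, leaving 1 unmatched; no matching can do better.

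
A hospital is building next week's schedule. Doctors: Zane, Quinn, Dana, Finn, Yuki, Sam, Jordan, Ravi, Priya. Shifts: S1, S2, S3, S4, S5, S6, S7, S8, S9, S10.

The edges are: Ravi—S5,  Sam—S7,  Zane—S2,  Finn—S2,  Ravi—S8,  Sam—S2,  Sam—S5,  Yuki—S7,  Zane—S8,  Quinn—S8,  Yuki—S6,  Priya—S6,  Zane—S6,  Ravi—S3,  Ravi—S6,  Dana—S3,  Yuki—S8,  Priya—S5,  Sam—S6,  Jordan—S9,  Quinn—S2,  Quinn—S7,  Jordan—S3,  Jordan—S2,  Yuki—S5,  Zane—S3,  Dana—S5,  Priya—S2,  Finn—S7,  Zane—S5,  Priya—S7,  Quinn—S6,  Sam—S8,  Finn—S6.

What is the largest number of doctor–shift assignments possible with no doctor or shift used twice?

For example, pair Zane–S3, Quinn–S8, Dana–S5, Finn–S6, Yuki–S7, Sam–S2, Jordan–S9.
The set {Zane, Quinn, Dana, Finn, Yuki, Sam, Ravi, Priya} has only 6 neighbours ({S2, S3, S5, S6, S7, S8}), so by Hall's theorem at most 7 of the 9 doctors can be matched.

7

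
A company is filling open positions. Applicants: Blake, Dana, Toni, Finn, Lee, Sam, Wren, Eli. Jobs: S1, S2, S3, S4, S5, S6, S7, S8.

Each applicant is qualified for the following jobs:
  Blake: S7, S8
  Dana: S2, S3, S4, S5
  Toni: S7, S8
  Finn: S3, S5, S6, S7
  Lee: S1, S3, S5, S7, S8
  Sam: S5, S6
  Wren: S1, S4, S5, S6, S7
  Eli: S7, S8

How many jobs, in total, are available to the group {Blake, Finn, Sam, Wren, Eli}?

7

The union of neighbours of {Blake, Finn, Sam, Wren, Eli} is {S1, S3, S4, S5, S6, S7, S8}, which has 7 elements.
Since |N(S)| = 7 ≥ |S| = 5, Hall's condition holds for this subset.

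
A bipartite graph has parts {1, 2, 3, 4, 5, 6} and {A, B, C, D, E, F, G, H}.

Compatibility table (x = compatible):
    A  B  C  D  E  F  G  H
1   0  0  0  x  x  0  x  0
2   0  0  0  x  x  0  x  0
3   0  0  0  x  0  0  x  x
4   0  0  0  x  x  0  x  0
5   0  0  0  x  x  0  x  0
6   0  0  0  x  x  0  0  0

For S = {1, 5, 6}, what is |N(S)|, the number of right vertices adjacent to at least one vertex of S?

3

The union of neighbours of {1, 5, 6} is {D, E, G}, which has 3 elements.
Since |N(S)| = 3 ≥ |S| = 3, Hall's condition holds for this subset.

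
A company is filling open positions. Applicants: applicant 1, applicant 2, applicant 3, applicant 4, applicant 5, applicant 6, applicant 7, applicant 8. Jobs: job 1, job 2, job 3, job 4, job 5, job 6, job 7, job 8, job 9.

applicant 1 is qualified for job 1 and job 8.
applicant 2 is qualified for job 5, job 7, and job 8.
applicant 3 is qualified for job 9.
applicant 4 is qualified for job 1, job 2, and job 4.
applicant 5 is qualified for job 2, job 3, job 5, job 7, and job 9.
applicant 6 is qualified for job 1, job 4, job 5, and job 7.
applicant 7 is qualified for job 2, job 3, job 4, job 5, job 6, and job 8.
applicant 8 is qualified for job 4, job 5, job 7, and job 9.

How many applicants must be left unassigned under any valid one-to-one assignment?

0

For example, pair applicant 1-job 8, applicant 2-job 5, applicant 3-job 9, applicant 4-job 2, applicant 5-job 7, applicant 6-job 1, applicant 7-job 3, applicant 8-job 4.
All 8 applicants are matched, so no larger matching exists.
That matches 8 of the 8, leaving 0 unmatched; no matching can do better.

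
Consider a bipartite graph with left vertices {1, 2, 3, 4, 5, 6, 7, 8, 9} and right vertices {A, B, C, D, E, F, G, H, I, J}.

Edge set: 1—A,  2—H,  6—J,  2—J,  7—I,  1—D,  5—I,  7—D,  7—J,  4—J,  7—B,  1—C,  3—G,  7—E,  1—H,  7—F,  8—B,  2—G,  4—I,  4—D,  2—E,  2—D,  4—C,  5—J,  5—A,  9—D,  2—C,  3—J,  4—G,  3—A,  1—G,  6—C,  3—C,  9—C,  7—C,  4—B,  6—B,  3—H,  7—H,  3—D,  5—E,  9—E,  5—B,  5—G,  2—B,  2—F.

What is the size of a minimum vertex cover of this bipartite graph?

9

The 9 edges 1–D, 2–H, 3–A, 4–G, 5–I, 6–C, 7–J, 8–B, 9–E form a matching, so any vertex cover needs at least 9 vertices (one per matched edge).
Conversely {1, 2, 3, 4, 5, 6, 7, 8, 9} meets every edge and has exactly 9 vertices, so 9 is optimal.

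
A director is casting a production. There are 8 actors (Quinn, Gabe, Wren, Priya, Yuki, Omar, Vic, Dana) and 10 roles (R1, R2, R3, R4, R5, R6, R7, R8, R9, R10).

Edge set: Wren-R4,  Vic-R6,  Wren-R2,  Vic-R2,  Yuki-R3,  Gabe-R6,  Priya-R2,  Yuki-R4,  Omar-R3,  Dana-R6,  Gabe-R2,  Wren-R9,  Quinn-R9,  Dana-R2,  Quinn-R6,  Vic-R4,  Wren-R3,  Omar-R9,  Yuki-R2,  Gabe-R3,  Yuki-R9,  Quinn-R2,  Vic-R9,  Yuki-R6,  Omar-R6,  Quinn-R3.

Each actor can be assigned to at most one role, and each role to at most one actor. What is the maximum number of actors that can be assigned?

5

One maximum matching: Quinn→R3, Gabe→R6, Wren→R4, Priya→R2, Yuki→R9.
The set {Quinn, Gabe, Wren, Priya, Yuki, Omar, Vic, Dana} has only 5 neighbours ({R2, R3, R4, R6, R9}), so by Hall's theorem at most 5 of the 8 actors can be matched.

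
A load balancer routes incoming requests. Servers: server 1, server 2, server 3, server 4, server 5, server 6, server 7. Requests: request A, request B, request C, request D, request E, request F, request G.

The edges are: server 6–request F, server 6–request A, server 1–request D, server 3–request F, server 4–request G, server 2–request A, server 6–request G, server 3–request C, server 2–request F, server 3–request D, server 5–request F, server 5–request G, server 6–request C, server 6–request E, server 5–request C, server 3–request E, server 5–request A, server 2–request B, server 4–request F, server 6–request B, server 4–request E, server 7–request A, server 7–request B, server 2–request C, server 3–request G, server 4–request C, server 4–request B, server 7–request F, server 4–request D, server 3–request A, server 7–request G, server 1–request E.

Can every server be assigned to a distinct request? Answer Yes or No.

Yes

A valid assignment of size 7: server 1-request D, server 2-request A, server 3-request E, server 4-request B, server 5-request C, server 6-request G, server 7-request F.
All 7 servers are covered.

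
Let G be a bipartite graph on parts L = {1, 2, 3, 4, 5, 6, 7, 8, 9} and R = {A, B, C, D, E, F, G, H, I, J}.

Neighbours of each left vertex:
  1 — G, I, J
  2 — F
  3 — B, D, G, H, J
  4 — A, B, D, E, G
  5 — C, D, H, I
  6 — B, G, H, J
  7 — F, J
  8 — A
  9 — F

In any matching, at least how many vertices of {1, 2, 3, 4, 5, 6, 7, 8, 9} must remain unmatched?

For example, pair 1–I, 2–F, 3–H, 4–G, 5–C, 6–B, 7–J, 8–A.
The set {2, 9} has only 1 neighbour ({F}), so by Hall's theorem at most 8 of the 9 left vertices can be matched.
That matches 8 of the 9, leaving 1 unmatched; no matching can do better.

1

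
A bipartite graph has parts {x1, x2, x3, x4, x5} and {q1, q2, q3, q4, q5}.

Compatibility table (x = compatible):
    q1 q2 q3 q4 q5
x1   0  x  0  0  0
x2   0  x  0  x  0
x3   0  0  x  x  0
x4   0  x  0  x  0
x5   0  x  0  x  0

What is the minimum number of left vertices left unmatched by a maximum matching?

A valid assignment of size 3: x1-q2, x2-q4, x3-q3.
The set {x1, x2, x4, x5} has only 2 neighbours ({q2, q4}), so by Hall's theorem at most 3 of the 5 left vertices can be matched.
That matches 3 of the 5, leaving 2 unmatched; no matching can do better.

2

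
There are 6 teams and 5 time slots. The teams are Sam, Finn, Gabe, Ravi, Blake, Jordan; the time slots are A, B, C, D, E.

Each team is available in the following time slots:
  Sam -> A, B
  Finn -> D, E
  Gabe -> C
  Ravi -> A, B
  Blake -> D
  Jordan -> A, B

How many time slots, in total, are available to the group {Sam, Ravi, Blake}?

The union of neighbours of {Sam, Ravi, Blake} is {A, B, D}, which has 3 elements.
Since |N(S)| = 3 ≥ |S| = 3, Hall's condition holds for this subset.

3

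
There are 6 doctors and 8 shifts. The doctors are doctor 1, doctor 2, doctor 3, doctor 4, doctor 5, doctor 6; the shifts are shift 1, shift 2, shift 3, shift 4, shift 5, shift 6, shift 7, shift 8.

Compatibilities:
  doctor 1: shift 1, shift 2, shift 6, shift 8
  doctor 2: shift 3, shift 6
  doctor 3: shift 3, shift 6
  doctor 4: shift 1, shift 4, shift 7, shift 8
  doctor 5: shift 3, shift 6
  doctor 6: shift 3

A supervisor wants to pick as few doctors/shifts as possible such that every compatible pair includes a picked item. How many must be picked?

4

A maximum matching has 4 edges (e.g. doctor 1–shift 2, doctor 2–shift 3, doctor 3–shift 6, doctor 4–shift 8).
By König's theorem the minimum vertex cover has the same size. One such cover is {doctor 1, doctor 4, shift 3, shift 6}.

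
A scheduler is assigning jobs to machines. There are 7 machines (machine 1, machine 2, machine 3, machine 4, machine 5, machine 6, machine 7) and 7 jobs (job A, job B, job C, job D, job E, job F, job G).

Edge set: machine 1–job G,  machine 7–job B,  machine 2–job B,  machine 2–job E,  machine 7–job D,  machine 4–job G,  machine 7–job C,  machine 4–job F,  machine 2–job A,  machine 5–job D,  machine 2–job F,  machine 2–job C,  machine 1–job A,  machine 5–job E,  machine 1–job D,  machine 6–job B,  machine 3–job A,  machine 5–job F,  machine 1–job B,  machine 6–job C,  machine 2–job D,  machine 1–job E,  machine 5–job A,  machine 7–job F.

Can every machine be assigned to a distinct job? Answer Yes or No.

Yes

A valid assignment of size 7: machine 1–job B, machine 2–job D, machine 3–job A, machine 4–job G, machine 5–job E, machine 6–job C, machine 7–job F.
All 7 machines are covered.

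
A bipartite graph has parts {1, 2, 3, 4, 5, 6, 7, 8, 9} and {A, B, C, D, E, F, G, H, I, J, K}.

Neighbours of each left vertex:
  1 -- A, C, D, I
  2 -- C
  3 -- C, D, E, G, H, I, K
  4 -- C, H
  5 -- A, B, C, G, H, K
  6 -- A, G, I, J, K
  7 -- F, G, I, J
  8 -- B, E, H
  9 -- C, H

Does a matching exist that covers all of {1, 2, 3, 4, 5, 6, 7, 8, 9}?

No

The set {2, 4, 9} has only 2 neighbours ({C, H}), so by Hall's theorem at most 8 of the 9 left vertices can be matched.
Hence no matching covers every left vertex.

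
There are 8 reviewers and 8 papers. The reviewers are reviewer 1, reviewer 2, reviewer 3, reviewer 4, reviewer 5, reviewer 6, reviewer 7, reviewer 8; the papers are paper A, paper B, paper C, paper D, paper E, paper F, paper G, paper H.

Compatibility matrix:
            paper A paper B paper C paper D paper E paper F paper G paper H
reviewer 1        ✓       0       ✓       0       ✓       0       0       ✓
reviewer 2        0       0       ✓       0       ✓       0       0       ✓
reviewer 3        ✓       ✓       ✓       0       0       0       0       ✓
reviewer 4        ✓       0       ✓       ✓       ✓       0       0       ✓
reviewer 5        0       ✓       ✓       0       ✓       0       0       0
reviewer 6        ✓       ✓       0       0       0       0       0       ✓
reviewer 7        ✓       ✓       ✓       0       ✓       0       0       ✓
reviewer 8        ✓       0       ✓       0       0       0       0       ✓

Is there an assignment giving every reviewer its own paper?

The set {reviewer 1, reviewer 2, reviewer 3, reviewer 5, reviewer 6, reviewer 7, reviewer 8} has only 5 neighbours ({paper A, paper B, paper C, paper E, paper H}), so by Hall's theorem at most 6 of the 8 reviewers can be matched.
Hence no matching covers every reviewer.

No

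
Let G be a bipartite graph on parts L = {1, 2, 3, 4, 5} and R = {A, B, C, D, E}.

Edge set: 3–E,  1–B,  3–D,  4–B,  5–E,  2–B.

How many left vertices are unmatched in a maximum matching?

One maximum matching: 1-B, 3-D, 5-E.
The set {1, 2, 4} has only 1 neighbour ({B}), so by Hall's theorem at most 3 of the 5 left vertices can be matched.
That matches 3 of the 5, leaving 2 unmatched; no matching can do better.

2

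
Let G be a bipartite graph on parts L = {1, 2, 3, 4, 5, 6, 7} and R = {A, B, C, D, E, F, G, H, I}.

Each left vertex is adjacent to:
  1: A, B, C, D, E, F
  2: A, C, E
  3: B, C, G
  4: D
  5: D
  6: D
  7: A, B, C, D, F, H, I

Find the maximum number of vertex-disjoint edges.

5

A valid assignment of size 5: 1-E, 2-C, 3-B, 4-D, 7-A.
The set {4, 5, 6} has only 1 neighbour ({D}), so by Hall's theorem at most 5 of the 7 left vertices can be matched.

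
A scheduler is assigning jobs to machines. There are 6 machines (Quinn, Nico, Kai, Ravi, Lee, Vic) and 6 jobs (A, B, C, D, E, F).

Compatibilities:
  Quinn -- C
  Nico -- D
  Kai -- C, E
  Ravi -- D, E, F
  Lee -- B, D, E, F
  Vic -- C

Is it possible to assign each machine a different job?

The set {Quinn, Vic} has only 1 neighbour ({C}), so by Hall's theorem at most 5 of the 6 machines can be matched.
Hence no matching covers every machine.

No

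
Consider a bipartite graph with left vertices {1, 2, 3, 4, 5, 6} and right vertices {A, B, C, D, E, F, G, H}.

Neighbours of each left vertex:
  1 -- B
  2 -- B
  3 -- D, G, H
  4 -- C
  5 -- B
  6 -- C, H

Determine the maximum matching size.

4

One maximum matching: 1→B, 3→G, 4→C, 6→H.
The set {1, 2, 5} has only 1 neighbour ({B}), so by Hall's theorem at most 4 of the 6 left vertices can be matched.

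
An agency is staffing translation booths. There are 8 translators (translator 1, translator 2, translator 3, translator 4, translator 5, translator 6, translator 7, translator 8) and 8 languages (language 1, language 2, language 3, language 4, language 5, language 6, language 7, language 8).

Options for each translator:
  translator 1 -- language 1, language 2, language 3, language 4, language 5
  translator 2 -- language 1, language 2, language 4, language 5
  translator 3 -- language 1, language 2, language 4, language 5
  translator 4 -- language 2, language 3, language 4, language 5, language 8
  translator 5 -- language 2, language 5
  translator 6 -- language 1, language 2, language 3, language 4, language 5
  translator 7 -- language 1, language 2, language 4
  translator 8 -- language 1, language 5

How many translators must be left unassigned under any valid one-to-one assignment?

One maximum matching: translator 1-language 3, translator 2-language 4, translator 3-language 1, translator 4-language 8, translator 5-language 5, translator 6-language 2.
The set {translator 1, translator 2, translator 3, translator 5, translator 6, translator 7, translator 8} has only 5 neighbours ({language 1, language 2, language 3, language 4, language 5}), so by Hall's theorem at most 6 of the 8 translators can be matched.
That matches 6 of the 8, leaving 2 unmatched; no matching can do better.

2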